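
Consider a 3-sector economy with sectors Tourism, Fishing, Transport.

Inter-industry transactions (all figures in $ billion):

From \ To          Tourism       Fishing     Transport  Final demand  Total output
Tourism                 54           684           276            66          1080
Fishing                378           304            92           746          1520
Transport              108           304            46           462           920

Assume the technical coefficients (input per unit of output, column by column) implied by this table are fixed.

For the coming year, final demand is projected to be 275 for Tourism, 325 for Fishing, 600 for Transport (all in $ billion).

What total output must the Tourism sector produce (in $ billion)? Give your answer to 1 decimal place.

Technical coefficients a_ij = z_ij / X_j:
  a_11 = 54/1080 = 0.05, a_21 = 378/1080 = 0.35, a_31 = 108/1080 = 0.10
  a_12 = 684/1520 = 0.45, a_22 = 304/1520 = 0.20, a_32 = 304/1520 = 0.20
  a_13 = 276/920 = 0.30, a_23 = 92/920 = 0.10, a_33 = 46/920 = 0.05
I − A =
  [   0.95    -0.45    -0.30]
  [  -0.35     0.80    -0.10]
  [  -0.10    -0.20     0.95]
Cofactors of I−A, C_ij = (−1)^(i+j)·(minor ij) (rows/columns in the sector order above):
  C_11 = (0.80)(0.95) − (-0.10)(-0.20) = 0.7400
  C_12 = −[(-0.35)(0.95) − (-0.10)(-0.10)] = 0.3425
  C_13 = (-0.35)(-0.20) − (0.80)(-0.10) = 0.1500
  C_21 = −[(-0.45)(0.95) − (-0.30)(-0.20)] = 0.4875
  C_22 = (0.95)(0.95) − (-0.30)(-0.10) = 0.8725
  C_23 = −[(0.95)(-0.20) − (-0.45)(-0.10)] = 0.2350
  C_31 = (-0.45)(-0.10) − (-0.30)(0.80) = 0.2850
  C_32 = −[(0.95)(-0.10) − (-0.30)(-0.35)] = 0.2000
  C_33 = (0.95)(0.80) − (-0.45)(-0.35) = 0.6025
det(I−A) = Σ_j (I−A)_1j·C_1j = (0.95)(0.7400) + (-0.45)(0.3425) + (-0.30)(0.1500) = 0.503875
adj(I−A) = Cᵀ =
  [ 0.7400   0.4875   0.2850]
  [ 0.3425   0.8725   0.2000]
  [ 0.1500   0.2350   0.6025]
(I − A)⁻¹ = adj(I−A) / det(I−A) ≈
  [   1.4686     0.9675     0.5656]
  [   0.6797     1.7316     0.3969]
  [   0.2977     0.4664     1.1957]
x = (I − A)⁻¹ d = adj(I−A)·d / det(I−A), with det(I−A) = 0.503875:
  x_1 = (0.7400·275 + 0.4875·325 + 0.2850·600) / 0.503875 = 532.9375 / 0.503875 ≈ 1057.7
  x_2 = (0.3425·275 + 0.8725·325 + 0.2000·600) / 0.503875 = 497.75 / 0.503875 ≈ 987.8
  x_3 = (0.1500·275 + 0.2350·325 + 0.6025·600) / 0.503875 = 479.125 / 0.503875 ≈ 950.9

x_1 = 1057.7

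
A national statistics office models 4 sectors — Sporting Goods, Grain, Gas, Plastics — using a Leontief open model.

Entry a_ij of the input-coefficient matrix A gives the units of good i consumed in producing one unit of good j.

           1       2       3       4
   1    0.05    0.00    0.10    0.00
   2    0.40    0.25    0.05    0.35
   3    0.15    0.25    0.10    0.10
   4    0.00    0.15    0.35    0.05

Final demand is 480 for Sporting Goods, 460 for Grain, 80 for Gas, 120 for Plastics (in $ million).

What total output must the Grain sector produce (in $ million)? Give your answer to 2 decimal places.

x_2 = 1199.63

I − A =
  [   0.95     0.00    -0.10     0.00]
  [  -0.40     0.75    -0.05    -0.35]
  [  -0.15    -0.25     0.90    -0.10]
  [   0.00    -0.15    -0.35     0.95]
Compute the cofactors C_ij = (−1)^(i+j)·(3×3 minor ij) of I−A; the adjugate is their transpose:
adj(I−A) = Cᵀ =
  [ 0.524500   0.025250   0.066000   0.016250]
  [ 0.353500   0.764750   0.199500   0.302750]
  [ 0.200000   0.239875   0.627000   0.154375]
  [ 0.129500   0.209125   0.262500   0.608125]
det(I−A) = Σ_j (I−A)_1j·C_1j = (0.95)(0.524500) + (0.00)(0.353500) + (-0.10)(0.200000) + (0.00)(0.129500) = 0.478275
(I − A)⁻¹ = adj(I−A) / det(I−A) ≈
  [   1.0966     0.0528     0.1380     0.0340]
  [   0.7391     1.5990     0.4171     0.6330]
  [   0.4182     0.5015     1.3110     0.3228]
  [   0.2708     0.4372     0.5488     1.2715]
x = (I − A)⁻¹ d = adj(I−A)·d / det(I−A), with det(I−A) = 0.478275:
  x_1 = (0.524500·480 + 0.025250·460 + 0.066000·80 + 0.016250·120) / 0.478275 = 270.605 / 0.478275 ≈ 565.79
  x_2 = (0.353500·480 + 0.764750·460 + 0.199500·80 + 0.302750·120) / 0.478275 = 573.755 / 0.478275 ≈ 1199.63
  x_3 = (0.200000·480 + 0.239875·460 + 0.627000·80 + 0.154375·120) / 0.478275 = 275.0275 / 0.478275 ≈ 575.04
  x_4 = (0.129500·480 + 0.209125·460 + 0.262500·80 + 0.608125·120) / 0.478275 = 252.3325 / 0.478275 ≈ 527.59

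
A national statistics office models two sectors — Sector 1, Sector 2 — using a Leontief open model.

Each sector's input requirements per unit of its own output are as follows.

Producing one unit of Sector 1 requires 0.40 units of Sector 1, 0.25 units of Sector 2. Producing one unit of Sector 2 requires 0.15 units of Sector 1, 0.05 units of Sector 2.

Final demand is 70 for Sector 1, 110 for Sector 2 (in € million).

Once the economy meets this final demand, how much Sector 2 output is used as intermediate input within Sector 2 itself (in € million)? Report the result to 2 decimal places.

I − A =
  [   0.60    -0.15]
  [  -0.25     0.95]
det(I−A) = (0.60)(0.95) − (-0.15)(-0.25) = 0.5325
adj(I−A) = [[0.95, 0.15], [0.25, 0.60]]
(I − A)⁻¹ = adj(I−A) / det(I−A) ≈
  [   1.7840     0.2817]
  [   0.4695     1.1268]
First solve x = (I − A)⁻¹ d = adj(I−A)·d / det(I−A); in particular x_2 = (0.25·70 + 0.60·110) / 0.5325 = 83.50 / 0.5325 ≈ 156.8075.
Intermediate flow from 2 to 2: z_22 = a_22 · x_2 = 0.05 × 83.50 / 0.5325 = 4.175 / 0.5325 ≈ 7.84.

z_22 = 7.84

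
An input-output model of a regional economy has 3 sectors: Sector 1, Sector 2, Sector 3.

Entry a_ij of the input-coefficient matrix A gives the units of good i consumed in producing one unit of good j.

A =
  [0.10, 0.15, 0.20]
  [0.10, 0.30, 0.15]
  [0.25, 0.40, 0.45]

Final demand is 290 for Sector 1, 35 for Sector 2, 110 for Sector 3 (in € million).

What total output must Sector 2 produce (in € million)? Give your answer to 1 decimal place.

I − A =
  [   0.90    -0.15    -0.20]
  [  -0.10     0.70    -0.15]
  [  -0.25    -0.40     0.55]
Cofactors of I−A, C_ij = (−1)^(i+j)·(minor ij) (rows/columns in the sector order above):
  C_11 = (0.70)(0.55) − (-0.15)(-0.40) = 0.3250
  C_12 = −[(-0.10)(0.55) − (-0.15)(-0.25)] = 0.0925
  C_13 = (-0.10)(-0.40) − (0.70)(-0.25) = 0.2150
  C_21 = −[(-0.15)(0.55) − (-0.20)(-0.40)] = 0.1625
  C_22 = (0.90)(0.55) − (-0.20)(-0.25) = 0.4450
  C_23 = −[(0.90)(-0.40) − (-0.15)(-0.25)] = 0.3975
  C_31 = (-0.15)(-0.15) − (-0.20)(0.70) = 0.1625
  C_32 = −[(0.90)(-0.15) − (-0.20)(-0.10)] = 0.1550
  C_33 = (0.90)(0.70) − (-0.15)(-0.10) = 0.6150
det(I−A) = Σ_j (I−A)_1j·C_1j = (0.90)(0.3250) + (-0.15)(0.0925) + (-0.20)(0.2150) = 0.235625
adj(I−A) = Cᵀ =
  [ 0.3250   0.1625   0.1625]
  [ 0.0925   0.4450   0.1550]
  [ 0.2150   0.3975   0.6150]
(I − A)⁻¹ = adj(I−A) / det(I−A) ≈
  [   1.3793     0.6897     0.6897]
  [   0.3926     1.8886     0.6578]
  [   0.9125     1.6870     2.6101]
x = (I − A)⁻¹ d = adj(I−A)·d / det(I−A), with det(I−A) = 0.235625:
  x_1 = (0.3250·290 + 0.1625·35 + 0.1625·110) / 0.235625 = 117.8125 / 0.235625 = 500.0
  x_2 = (0.0925·290 + 0.4450·35 + 0.1550·110) / 0.235625 = 59.45 / 0.235625 ≈ 252.3
  x_3 = (0.2150·290 + 0.3975·35 + 0.6150·110) / 0.235625 = 143.9125 / 0.235625 ≈ 610.8

x_2 = 252.3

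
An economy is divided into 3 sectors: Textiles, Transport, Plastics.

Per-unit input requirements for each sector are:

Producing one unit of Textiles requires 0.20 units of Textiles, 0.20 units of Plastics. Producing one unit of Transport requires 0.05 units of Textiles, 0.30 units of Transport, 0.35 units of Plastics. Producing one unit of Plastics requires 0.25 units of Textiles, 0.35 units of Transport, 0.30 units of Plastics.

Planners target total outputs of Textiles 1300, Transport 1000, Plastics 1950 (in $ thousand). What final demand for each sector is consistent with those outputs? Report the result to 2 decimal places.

d_1 = 502.50, d_2 = 17.50, d_3 = 755.00

I − A =
  [   0.80    -0.05    -0.25]
  [   0.00     0.70    -0.35]
  [  -0.20    -0.35     0.70]
d = (I − A) x:
  d_1 = (+0.80)·1300 + (-0.05)·1000 + (-0.25)·1950 = 502.50
  d_2 = (+0.00)·1300 + (+0.70)·1000 + (-0.35)·1950 = 17.50
  d_3 = (-0.20)·1300 + (-0.35)·1000 + (+0.70)·1950 = 755.00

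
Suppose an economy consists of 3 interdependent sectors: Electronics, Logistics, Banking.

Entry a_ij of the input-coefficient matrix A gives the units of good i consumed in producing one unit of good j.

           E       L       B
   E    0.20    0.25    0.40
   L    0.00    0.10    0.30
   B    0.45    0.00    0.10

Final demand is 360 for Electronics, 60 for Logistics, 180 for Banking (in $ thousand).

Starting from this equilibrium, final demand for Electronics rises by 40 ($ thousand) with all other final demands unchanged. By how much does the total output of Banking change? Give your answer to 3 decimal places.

Δx_B = 35.821

I − A =
  [   0.80    -0.25    -0.40]
  [   0.00     0.90    -0.30]
  [  -0.45     0.00     0.90]
Cofactors of I−A, C_ij = (−1)^(i+j)·(minor ij) (rows/columns in the sector order above):
  C_11 = (0.90)(0.90) − (-0.30)(0.00) = 0.8100
  C_12 = −[(0.00)(0.90) − (-0.30)(-0.45)] = 0.1350
  C_13 = (0.00)(0.00) − (0.90)(-0.45) = 0.4050
  C_21 = −[(-0.25)(0.90) − (-0.40)(0.00)] = 0.2250
  C_22 = (0.80)(0.90) − (-0.40)(-0.45) = 0.5400
  C_23 = −[(0.80)(0.00) − (-0.25)(-0.45)] = 0.1125
  C_31 = (-0.25)(-0.30) − (-0.40)(0.90) = 0.4350
  C_32 = −[(0.80)(-0.30) − (-0.40)(0.00)] = 0.2400
  C_33 = (0.80)(0.90) − (-0.25)(0.00) = 0.7200
det(I−A) = Σ_j (I−A)_1j·C_1j = (0.80)(0.8100) + (-0.25)(0.1350) + (-0.40)(0.4050) = 0.45225
adj(I−A) = Cᵀ =
  [ 0.8100   0.2250   0.4350]
  [ 0.1350   0.5400   0.2400]
  [ 0.4050   0.1125   0.7200]
(I − A)⁻¹ = adj(I−A) / det(I−A) ≈
  [   1.7910     0.4975     0.9619]
  [   0.2985     1.1940     0.5307]
  [   0.8955     0.2488     1.5920]
Δx = (I − A)⁻¹ Δd with Δd having +40 in the Electronics component and 0 elsewhere.
So Δx_B = L_BE · (+40), where L_BE = adj(I−A)_BE / det(I−A) = 0.4050 / 0.45225.
Δx_B = 0.4050 × (+40) / 0.45225 = 16.20 / 0.45225 ≈ 35.821.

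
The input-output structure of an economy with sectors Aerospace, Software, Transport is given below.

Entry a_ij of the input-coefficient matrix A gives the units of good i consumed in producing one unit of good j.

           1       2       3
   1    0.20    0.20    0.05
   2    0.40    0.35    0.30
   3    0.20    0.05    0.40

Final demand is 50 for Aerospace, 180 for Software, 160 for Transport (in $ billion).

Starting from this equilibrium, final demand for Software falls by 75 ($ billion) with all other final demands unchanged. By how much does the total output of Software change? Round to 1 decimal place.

I − A =
  [   0.80    -0.20    -0.05]
  [  -0.40     0.65    -0.30]
  [  -0.20    -0.05     0.60]
Cofactors of I−A, C_ij = (−1)^(i+j)·(minor ij) (rows/columns in the sector order above):
  C_11 = (0.65)(0.60) − (-0.30)(-0.05) = 0.3750
  C_12 = −[(-0.40)(0.60) − (-0.30)(-0.20)] = 0.3000
  C_13 = (-0.40)(-0.05) − (0.65)(-0.20) = 0.1500
  C_21 = −[(-0.20)(0.60) − (-0.05)(-0.05)] = 0.1225
  C_22 = (0.80)(0.60) − (-0.05)(-0.20) = 0.4700
  C_23 = −[(0.80)(-0.05) − (-0.20)(-0.20)] = 0.0800
  C_31 = (-0.20)(-0.30) − (-0.05)(0.65) = 0.0925
  C_32 = −[(0.80)(-0.30) − (-0.05)(-0.40)] = 0.2600
  C_33 = (0.80)(0.65) − (-0.20)(-0.40) = 0.4400
det(I−A) = Σ_j (I−A)_1j·C_1j = (0.80)(0.3750) + (-0.20)(0.3000) + (-0.05)(0.1500) = 0.2325
adj(I−A) = Cᵀ =
  [ 0.3750   0.1225   0.0925]
  [ 0.3000   0.4700   0.2600]
  [ 0.1500   0.0800   0.4400]
(I − A)⁻¹ = adj(I−A) / det(I−A) ≈
  [   1.6129     0.5269     0.3978]
  [   1.2903     2.0215     1.1183]
  [   0.6452     0.3441     1.8925]
Δx = (I − A)⁻¹ Δd with Δd having -75 in the Software component and 0 elsewhere.
So Δx_2 = L_22 · (-75), where L_22 = adj(I−A)_22 / det(I−A) = 0.4700 / 0.2325.
Δx_2 = 0.4700 × (-75) / 0.2325 = -35.25 / 0.2325 ≈ -151.6.

Δx_2 = -151.6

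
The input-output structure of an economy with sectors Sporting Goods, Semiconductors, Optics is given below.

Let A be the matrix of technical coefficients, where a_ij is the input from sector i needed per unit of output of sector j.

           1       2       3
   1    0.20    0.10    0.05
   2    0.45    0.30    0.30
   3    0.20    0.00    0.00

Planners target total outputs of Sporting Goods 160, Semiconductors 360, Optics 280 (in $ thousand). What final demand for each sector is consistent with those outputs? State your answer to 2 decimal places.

d_1 = 78.00, d_2 = 96.00, d_3 = 248.00

I − A =
  [   0.80    -0.10    -0.05]
  [  -0.45     0.70    -0.30]
  [  -0.20     0.00     1.00]
d = (I − A) x:
  d_1 = (+0.80)·160 + (-0.10)·360 + (-0.05)·280 = 78.00
  d_2 = (-0.45)·160 + (+0.70)·360 + (-0.30)·280 = 96.00
  d_3 = (-0.20)·160 + (+0.00)·360 + (+1.00)·280 = 248.00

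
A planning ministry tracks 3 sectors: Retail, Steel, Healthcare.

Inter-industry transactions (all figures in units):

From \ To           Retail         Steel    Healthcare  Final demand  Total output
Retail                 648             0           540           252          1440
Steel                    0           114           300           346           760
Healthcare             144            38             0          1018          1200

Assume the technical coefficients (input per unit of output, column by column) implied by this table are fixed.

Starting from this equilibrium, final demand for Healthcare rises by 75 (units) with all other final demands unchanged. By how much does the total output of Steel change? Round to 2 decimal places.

Technical coefficients a_ij = z_ij / X_j:
  a_11 = 648/1440 = 0.45, a_21 = 0/1440 = 0.00, a_31 = 144/1440 = 0.10
  a_12 = 0/760 = 0.00, a_22 = 114/760 = 0.15, a_32 = 38/760 = 0.05
  a_13 = 540/1200 = 0.45, a_23 = 300/1200 = 0.25, a_33 = 0/1200 = 0.00
I − A =
  [   0.55     0.00    -0.45]
  [   0.00     0.85    -0.25]
  [  -0.10    -0.05     1.00]
Cofactors of I−A, C_ij = (−1)^(i+j)·(minor ij) (rows/columns in the sector order above):
  C_11 = (0.85)(1.00) − (-0.25)(-0.05) = 0.8375
  C_12 = −[(0.00)(1.00) − (-0.25)(-0.10)] = 0.0250
  C_13 = (0.00)(-0.05) − (0.85)(-0.10) = 0.0850
  C_21 = −[(0.00)(1.00) − (-0.45)(-0.05)] = 0.0225
  C_22 = (0.55)(1.00) − (-0.45)(-0.10) = 0.5050
  C_23 = −[(0.55)(-0.05) − (0.00)(-0.10)] = 0.0275
  C_31 = (0.00)(-0.25) − (-0.45)(0.85) = 0.3825
  C_32 = −[(0.55)(-0.25) − (-0.45)(0.00)] = 0.1375
  C_33 = (0.55)(0.85) − (0.00)(0.00) = 0.4675
det(I−A) = Σ_j (I−A)_1j·C_1j = (0.55)(0.8375) + (0.00)(0.0250) + (-0.45)(0.0850) = 0.422375
adj(I−A) = Cᵀ =
  [ 0.8375   0.0225   0.3825]
  [ 0.0250   0.5050   0.1375]
  [ 0.0850   0.0275   0.4675]
(I − A)⁻¹ = adj(I−A) / det(I−A) ≈
  [   1.9828     0.0533     0.9056]
  [   0.0592     1.1956     0.3255]
  [   0.2012     0.0651     1.1068]
Δx = (I − A)⁻¹ Δd with Δd having +75 in the Healthcare component and 0 elsewhere.
So Δx_2 = L_23 · (+75), where L_23 = adj(I−A)_23 / det(I−A) = 0.1375 / 0.422375.
Δx_2 = 0.1375 × (+75) / 0.422375 = 10.3125 / 0.422375 ≈ 24.42.

Δx_2 = 24.42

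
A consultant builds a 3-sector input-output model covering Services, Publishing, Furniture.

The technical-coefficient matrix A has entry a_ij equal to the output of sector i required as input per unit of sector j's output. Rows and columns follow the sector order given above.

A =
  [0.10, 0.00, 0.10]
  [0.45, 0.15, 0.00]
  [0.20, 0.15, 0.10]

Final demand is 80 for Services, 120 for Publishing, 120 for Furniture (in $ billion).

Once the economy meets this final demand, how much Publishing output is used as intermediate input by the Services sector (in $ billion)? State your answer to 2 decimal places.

z_21 = 49.55

I − A =
  [   0.90     0.00    -0.10]
  [  -0.45     0.85     0.00]
  [  -0.20    -0.15     0.90]
Cofactors of I−A, C_ij = (−1)^(i+j)·(minor ij) (rows/columns in the sector order above):
  C_11 = (0.85)(0.90) − (0.00)(-0.15) = 0.7650
  C_12 = −[(-0.45)(0.90) − (0.00)(-0.20)] = 0.4050
  C_13 = (-0.45)(-0.15) − (0.85)(-0.20) = 0.2375
  C_21 = −[(0.00)(0.90) − (-0.10)(-0.15)] = 0.0150
  C_22 = (0.90)(0.90) − (-0.10)(-0.20) = 0.7900
  C_23 = −[(0.90)(-0.15) − (0.00)(-0.20)] = 0.1350
  C_31 = (0.00)(0.00) − (-0.10)(0.85) = 0.0850
  C_32 = −[(0.90)(0.00) − (-0.10)(-0.45)] = 0.0450
  C_33 = (0.90)(0.85) − (0.00)(-0.45) = 0.7650
det(I−A) = Σ_j (I−A)_1j·C_1j = (0.90)(0.7650) + (0.00)(0.4050) + (-0.10)(0.2375) = 0.66475
adj(I−A) = Cᵀ =
  [ 0.7650   0.0150   0.0850]
  [ 0.4050   0.7900   0.0450]
  [ 0.2375   0.1350   0.7650]
(I − A)⁻¹ = adj(I−A) / det(I−A) ≈
  [   1.1508     0.0226     0.1279]
  [   0.6093     1.1884     0.0677]
  [   0.3573     0.2031     1.1508]
First solve x = (I − A)⁻¹ d = adj(I−A)·d / det(I−A); in particular x_1 = (0.7650·80 + 0.0150·120 + 0.0850·120) / 0.66475 = 73.20 / 0.66475 ≈ 110.1166.
Intermediate flow from 2 to 1: z_21 = a_21 · x_1 = 0.45 × 73.20 / 0.66475 = 32.94 / 0.66475 ≈ 49.55.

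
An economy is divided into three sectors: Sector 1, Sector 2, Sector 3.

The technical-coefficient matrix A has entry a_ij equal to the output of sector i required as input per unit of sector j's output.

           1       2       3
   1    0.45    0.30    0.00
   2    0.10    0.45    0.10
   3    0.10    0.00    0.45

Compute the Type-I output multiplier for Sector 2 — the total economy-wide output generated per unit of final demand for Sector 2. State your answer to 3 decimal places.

I − A =
  [   0.55    -0.30     0.00]
  [  -0.10     0.55    -0.10]
  [  -0.10     0.00     0.55]
Cofactors of I−A, C_ij = (−1)^(i+j)·(minor ij) (rows/columns in the sector order above):
  C_11 = (0.55)(0.55) − (-0.10)(0.00) = 0.3025
  C_12 = −[(-0.10)(0.55) − (-0.10)(-0.10)] = 0.0650
  C_13 = (-0.10)(0.00) − (0.55)(-0.10) = 0.0550
  C_21 = −[(-0.30)(0.55) − (0.00)(0.00)] = 0.1650
  C_22 = (0.55)(0.55) − (0.00)(-0.10) = 0.3025
  C_23 = −[(0.55)(0.00) − (-0.30)(-0.10)] = 0.0300
  C_31 = (-0.30)(-0.10) − (0.00)(0.55) = 0.0300
  C_32 = −[(0.55)(-0.10) − (0.00)(-0.10)] = 0.0550
  C_33 = (0.55)(0.55) − (-0.30)(-0.10) = 0.2725
det(I−A) = Σ_j (I−A)_1j·C_1j = (0.55)(0.3025) + (-0.30)(0.0650) + (0.00)(0.0550) = 0.146875
adj(I−A) = Cᵀ =
  [ 0.3025   0.1650   0.0300]
  [ 0.0650   0.3025   0.0550]
  [ 0.0550   0.0300   0.2725]
(I − A)⁻¹ = adj(I−A) / det(I−A) ≈
  [   2.0596     1.1234     0.2043]
  [   0.4426     2.0596     0.3745]
  [   0.3745     0.2043     1.8553]
The output multiplier for sector j is the column-j sum of the Leontief inverse (I − A)⁻¹ = adj(I−A) / det(I−A).
Column 2 of adj(I−A): (0.1650, 0.3025, 0.0300); det(I−A) = 0.146875.
m_2 = (0.1650 + 0.3025 + 0.0300) / 0.146875 = 0.4975 / 0.146875 ≈ 3.387.

m_2 = 3.387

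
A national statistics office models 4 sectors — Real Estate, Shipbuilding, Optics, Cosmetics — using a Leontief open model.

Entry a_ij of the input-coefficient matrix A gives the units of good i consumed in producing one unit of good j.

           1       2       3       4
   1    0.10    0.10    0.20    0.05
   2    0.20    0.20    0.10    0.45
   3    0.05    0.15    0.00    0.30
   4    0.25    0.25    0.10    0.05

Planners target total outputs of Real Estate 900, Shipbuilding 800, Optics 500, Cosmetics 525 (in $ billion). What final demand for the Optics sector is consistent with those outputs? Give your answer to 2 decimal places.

I − A =
  [   0.90    -0.10    -0.20    -0.05]
  [  -0.20     0.80    -0.10    -0.45]
  [  -0.05    -0.15     1.00    -0.30]
  [  -0.25    -0.25    -0.10     0.95]
d = (I − A) x:
  d_1 = (+0.90)·900 + (-0.10)·800 + (-0.20)·500 + (-0.05)·525 = 603.75
  d_2 = (-0.20)·900 + (+0.80)·800 + (-0.10)·500 + (-0.45)·525 = 173.75
  d_3 = (-0.05)·900 + (-0.15)·800 + (+1.00)·500 + (-0.30)·525 = 177.50
  d_4 = (-0.25)·900 + (-0.25)·800 + (-0.10)·500 + (+0.95)·525 = 23.75

d_3 = 177.50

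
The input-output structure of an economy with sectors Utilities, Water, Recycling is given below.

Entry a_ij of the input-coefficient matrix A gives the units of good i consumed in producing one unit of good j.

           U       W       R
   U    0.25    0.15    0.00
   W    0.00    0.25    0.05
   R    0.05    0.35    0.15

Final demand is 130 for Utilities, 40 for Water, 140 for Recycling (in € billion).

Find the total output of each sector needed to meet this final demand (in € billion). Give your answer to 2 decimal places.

x_U = 186.71, x_W = 66.88, x_R = 203.23

I − A =
  [   0.75    -0.15     0.00]
  [   0.00     0.75    -0.05]
  [  -0.05    -0.35     0.85]
Cofactors of I−A, C_ij = (−1)^(i+j)·(minor ij) (rows/columns in the sector order above):
  C_11 = (0.75)(0.85) − (-0.05)(-0.35) = 0.6200
  C_12 = −[(0.00)(0.85) − (-0.05)(-0.05)] = 0.0025
  C_13 = (0.00)(-0.35) − (0.75)(-0.05) = 0.0375
  C_21 = −[(-0.15)(0.85) − (0.00)(-0.35)] = 0.1275
  C_22 = (0.75)(0.85) − (0.00)(-0.05) = 0.6375
  C_23 = −[(0.75)(-0.35) − (-0.15)(-0.05)] = 0.2700
  C_31 = (-0.15)(-0.05) − (0.00)(0.75) = 0.0075
  C_32 = −[(0.75)(-0.05) − (0.00)(0.00)] = 0.0375
  C_33 = (0.75)(0.75) − (-0.15)(0.00) = 0.5625
det(I−A) = Σ_j (I−A)_1j·C_1j = (0.75)(0.6200) + (-0.15)(0.0025) + (0.00)(0.0375) = 0.464625
adj(I−A) = Cᵀ =
  [ 0.6200   0.1275   0.0075]
  [ 0.0025   0.6375   0.0375]
  [ 0.0375   0.2700   0.5625]
(I − A)⁻¹ = adj(I−A) / det(I−A) ≈
  [   1.3344     0.2744     0.0161]
  [   0.0054     1.3721     0.0807]
  [   0.0807     0.5811     1.2107]
x = (I − A)⁻¹ d = adj(I−A)·d / det(I−A), with det(I−A) = 0.464625:
  x_U = (0.6200·130 + 0.1275·40 + 0.0075·140) / 0.464625 = 86.75 / 0.464625 ≈ 186.71
  x_W = (0.0025·130 + 0.6375·40 + 0.0375·140) / 0.464625 = 31.075 / 0.464625 ≈ 66.88
  x_R = (0.0375·130 + 0.2700·40 + 0.5625·140) / 0.464625 = 94.425 / 0.464625 ≈ 203.23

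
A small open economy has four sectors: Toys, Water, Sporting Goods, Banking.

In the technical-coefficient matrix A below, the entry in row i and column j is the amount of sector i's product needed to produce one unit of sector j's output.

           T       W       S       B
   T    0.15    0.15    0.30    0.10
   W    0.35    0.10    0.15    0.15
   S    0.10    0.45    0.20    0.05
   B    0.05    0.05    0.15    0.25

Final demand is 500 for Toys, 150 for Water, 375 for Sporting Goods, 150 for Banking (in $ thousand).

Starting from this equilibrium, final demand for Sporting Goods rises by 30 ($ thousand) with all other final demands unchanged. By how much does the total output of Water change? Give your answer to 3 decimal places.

Δx_W = 20.278

I − A =
  [   0.85    -0.15    -0.30    -0.10]
  [  -0.35     0.90    -0.15    -0.15]
  [  -0.10    -0.45     0.80    -0.05]
  [  -0.05    -0.05    -0.15     0.75]
Compute the cofactors C_ij = (−1)^(i+j)·(3×3 minor ij) of I−A; the adjugate is their transpose:
adj(I−A) = Cᵀ =
  [ 0.466125   0.201625   0.234750   0.118125]
  [ 0.227250   0.474875   0.200250   0.138625]
  [ 0.191375   0.298875   0.520625   0.120000]
  [ 0.084500   0.104875   0.133125   0.436125]
det(I−A) = Σ_j (I−A)_1j·C_1j = (0.85)(0.466125) + (-0.15)(0.227250) + (-0.30)(0.191375) + (-0.10)(0.084500) = 0.29625625
(I − A)⁻¹ = adj(I−A) / det(I−A) ≈
  [   1.5734     0.6806     0.7924     0.3987]
  [   0.7671     1.6029     0.6759     0.4679]
  [   0.6460     1.0088     1.7573     0.4051]
  [   0.2852     0.3540     0.4494     1.4721]
Δx = (I − A)⁻¹ Δd with Δd having +30 in the Sporting Goods component and 0 elsewhere.
So Δx_W = L_WS · (+30), where L_WS = adj(I−A)_WS / det(I−A) = 0.200250 / 0.29625625.
Δx_W = 0.200250 × (+30) / 0.29625625 = 6.0075 / 0.29625625 ≈ 20.278.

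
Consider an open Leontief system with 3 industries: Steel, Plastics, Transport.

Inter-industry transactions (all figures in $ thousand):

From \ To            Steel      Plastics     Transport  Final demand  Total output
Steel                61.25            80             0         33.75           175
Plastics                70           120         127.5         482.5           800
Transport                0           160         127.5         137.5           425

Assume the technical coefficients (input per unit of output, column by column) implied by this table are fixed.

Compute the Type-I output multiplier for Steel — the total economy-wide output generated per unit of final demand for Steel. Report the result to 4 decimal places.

m_S = 2.7991

Technical coefficients a_ij = z_ij / X_j:
  a_SS = 61.25/175 = 0.35, a_PS = 70/175 = 0.40, a_TS = 0/175 = 0.00
  a_SP = 80/800 = 0.10, a_PP = 120/800 = 0.15, a_TP = 160/800 = 0.20
  a_ST = 0/425 = 0.00, a_PT = 127.5/425 = 0.30, a_TT = 127.5/425 = 0.30
I − A =
  [   0.65    -0.10     0.00]
  [  -0.40     0.85    -0.30]
  [   0.00    -0.20     0.70]
Cofactors of I−A, C_ij = (−1)^(i+j)·(minor ij) (rows/columns in the sector order above):
  C_11 = (0.85)(0.70) − (-0.30)(-0.20) = 0.5350
  C_12 = −[(-0.40)(0.70) − (-0.30)(0.00)] = 0.2800
  C_13 = (-0.40)(-0.20) − (0.85)(0.00) = 0.0800
  C_21 = −[(-0.10)(0.70) − (0.00)(-0.20)] = 0.0700
  C_22 = (0.65)(0.70) − (0.00)(0.00) = 0.4550
  C_23 = −[(0.65)(-0.20) − (-0.10)(0.00)] = 0.1300
  C_31 = (-0.10)(-0.30) − (0.00)(0.85) = 0.0300
  C_32 = −[(0.65)(-0.30) − (0.00)(-0.40)] = 0.1950
  C_33 = (0.65)(0.85) − (-0.10)(-0.40) = 0.5125
det(I−A) = Σ_j (I−A)_1j·C_1j = (0.65)(0.5350) + (-0.10)(0.2800) + (0.00)(0.0800) = 0.31975
adj(I−A) = Cᵀ =
  [ 0.5350   0.0700   0.0300]
  [ 0.2800   0.4550   0.1950]
  [ 0.0800   0.1300   0.5125]
(I − A)⁻¹ = adj(I−A) / det(I−A) ≈
  [   1.67318     0.21892     0.09382]
  [   0.87568     1.42299     0.60985]
  [   0.25020     0.40657     1.60281]
The output multiplier for sector j is the column-j sum of the Leontief inverse (I − A)⁻¹ = adj(I−A) / det(I−A).
Column S of adj(I−A): (0.5350, 0.2800, 0.0800); det(I−A) = 0.31975.
m_S = (0.5350 + 0.2800 + 0.0800) / 0.31975 = 0.895 / 0.31975 ≈ 2.7991.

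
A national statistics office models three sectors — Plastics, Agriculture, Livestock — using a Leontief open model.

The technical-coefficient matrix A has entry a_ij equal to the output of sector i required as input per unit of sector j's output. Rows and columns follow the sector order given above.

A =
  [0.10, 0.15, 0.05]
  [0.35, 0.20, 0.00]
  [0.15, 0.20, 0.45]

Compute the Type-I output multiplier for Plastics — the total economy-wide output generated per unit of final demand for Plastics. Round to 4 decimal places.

I − A =
  [   0.90    -0.15    -0.05]
  [  -0.35     0.80     0.00]
  [  -0.15    -0.20     0.55]
Cofactors of I−A, C_ij = (−1)^(i+j)·(minor ij) (rows/columns in the sector order above):
  C_11 = (0.80)(0.55) − (0.00)(-0.20) = 0.4400
  C_12 = −[(-0.35)(0.55) − (0.00)(-0.15)] = 0.1925
  C_13 = (-0.35)(-0.20) − (0.80)(-0.15) = 0.1900
  C_21 = −[(-0.15)(0.55) − (-0.05)(-0.20)] = 0.0925
  C_22 = (0.90)(0.55) − (-0.05)(-0.15) = 0.4875
  C_23 = −[(0.90)(-0.20) − (-0.15)(-0.15)] = 0.2025
  C_31 = (-0.15)(0.00) − (-0.05)(0.80) = 0.0400
  C_32 = −[(0.90)(0.00) − (-0.05)(-0.35)] = 0.0175
  C_33 = (0.90)(0.80) − (-0.15)(-0.35) = 0.6675
det(I−A) = Σ_j (I−A)_1j·C_1j = (0.90)(0.4400) + (-0.15)(0.1925) + (-0.05)(0.1900) = 0.357625
adj(I−A) = Cᵀ =
  [ 0.4400   0.0925   0.0400]
  [ 0.1925   0.4875   0.0175]
  [ 0.1900   0.2025   0.6675]
(I − A)⁻¹ = adj(I−A) / det(I−A) ≈
  [   1.23034     0.25865     0.11185]
  [   0.53827     1.36316     0.04893]
  [   0.53128     0.56624     1.86648]
The output multiplier for sector j is the column-j sum of the Leontief inverse (I − A)⁻¹ = adj(I−A) / det(I−A).
Column P of adj(I−A): (0.4400, 0.1925, 0.1900); det(I−A) = 0.357625.
m_P = (0.4400 + 0.1925 + 0.1900) / 0.357625 = 0.8225 / 0.357625 ≈ 2.2999.

m_P = 2.2999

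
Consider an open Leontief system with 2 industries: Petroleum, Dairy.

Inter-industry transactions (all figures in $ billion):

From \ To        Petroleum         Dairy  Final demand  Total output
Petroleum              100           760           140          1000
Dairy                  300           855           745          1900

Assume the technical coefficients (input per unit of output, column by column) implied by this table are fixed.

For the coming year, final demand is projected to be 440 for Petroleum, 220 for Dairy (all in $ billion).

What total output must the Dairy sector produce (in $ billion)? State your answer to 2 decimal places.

Technical coefficients a_ij = z_ij / X_j:
  a_11 = 100/1000 = 0.10, a_21 = 300/1000 = 0.30
  a_12 = 760/1900 = 0.40, a_22 = 855/1900 = 0.45
I − A =
  [   0.90    -0.40]
  [  -0.30     0.55]
det(I−A) = (0.90)(0.55) − (-0.40)(-0.30) = 0.3750
adj(I−A) = [[0.55, 0.40], [0.30, 0.90]]
(I − A)⁻¹ = adj(I−A) / det(I−A) ≈
  [   1.4667     1.0667]
  [   0.8000     2.4000]
x = (I − A)⁻¹ d = adj(I−A)·d / det(I−A), with det(I−A) = 0.3750:
  x_1 = (0.55·440 + 0.40·220) / 0.3750 = 330.00 / 0.3750 = 880.00
  x_2 = (0.30·440 + 0.90·220) / 0.3750 = 330.00 / 0.3750 = 880.00

x_2 = 880.00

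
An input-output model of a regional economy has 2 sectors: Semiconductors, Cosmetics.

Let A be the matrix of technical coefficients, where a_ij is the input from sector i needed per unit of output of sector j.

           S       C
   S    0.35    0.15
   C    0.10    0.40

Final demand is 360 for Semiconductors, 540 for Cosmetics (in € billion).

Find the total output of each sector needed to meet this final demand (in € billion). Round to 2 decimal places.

I − A =
  [   0.65    -0.15]
  [  -0.10     0.60]
det(I−A) = (0.65)(0.60) − (-0.15)(-0.10) = 0.3750
adj(I−A) = [[0.60, 0.15], [0.10, 0.65]]
(I − A)⁻¹ = adj(I−A) / det(I−A) ≈
  [   1.6000     0.4000]
  [   0.2667     1.7333]
x = (I − A)⁻¹ d = adj(I−A)·d / det(I−A), with det(I−A) = 0.3750:
  x_S = (0.60·360 + 0.15·540) / 0.3750 = 297.00 / 0.3750 = 792.00
  x_C = (0.10·360 + 0.65·540) / 0.3750 = 387.00 / 0.3750 = 1032.00

x_S = 792.00, x_C = 1032.00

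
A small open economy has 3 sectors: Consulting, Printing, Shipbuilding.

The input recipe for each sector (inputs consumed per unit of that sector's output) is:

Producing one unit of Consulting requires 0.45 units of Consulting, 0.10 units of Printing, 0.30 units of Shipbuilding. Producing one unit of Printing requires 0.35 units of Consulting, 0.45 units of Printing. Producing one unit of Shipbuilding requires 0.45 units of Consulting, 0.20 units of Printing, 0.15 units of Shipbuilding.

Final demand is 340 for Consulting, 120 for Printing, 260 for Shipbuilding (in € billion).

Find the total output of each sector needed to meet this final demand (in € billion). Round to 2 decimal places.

x_1 = 2098.01, x_2 = 980.13, x_3 = 1046.36

I − A =
  [   0.55    -0.35    -0.45]
  [  -0.10     0.55    -0.20]
  [  -0.30     0.00     0.85]
Cofactors of I−A, C_ij = (−1)^(i+j)·(minor ij) (rows/columns in the sector order above):
  C_11 = (0.55)(0.85) − (-0.20)(0.00) = 0.4675
  C_12 = −[(-0.10)(0.85) − (-0.20)(-0.30)] = 0.1450
  C_13 = (-0.10)(0.00) − (0.55)(-0.30) = 0.1650
  C_21 = −[(-0.35)(0.85) − (-0.45)(0.00)] = 0.2975
  C_22 = (0.55)(0.85) − (-0.45)(-0.30) = 0.3325
  C_23 = −[(0.55)(0.00) − (-0.35)(-0.30)] = 0.1050
  C_31 = (-0.35)(-0.20) − (-0.45)(0.55) = 0.3175
  C_32 = −[(0.55)(-0.20) − (-0.45)(-0.10)] = 0.1550
  C_33 = (0.55)(0.55) − (-0.35)(-0.10) = 0.2675
det(I−A) = Σ_j (I−A)_1j·C_1j = (0.55)(0.4675) + (-0.35)(0.1450) + (-0.45)(0.1650) = 0.132125
adj(I−A) = Cᵀ =
  [ 0.4675   0.2975   0.3175]
  [ 0.1450   0.3325   0.1550]
  [ 0.1650   0.1050   0.2675]
(I − A)⁻¹ = adj(I−A) / det(I−A) ≈
  [   3.5383     2.2517     2.4030]
  [   1.0974     2.5166     1.1731]
  [   1.2488     0.7947     2.0246]
x = (I − A)⁻¹ d = adj(I−A)·d / det(I−A), with det(I−A) = 0.132125:
  x_1 = (0.4675·340 + 0.2975·120 + 0.3175·260) / 0.132125 = 277.20 / 0.132125 ≈ 2098.01
  x_2 = (0.1450·340 + 0.3325·120 + 0.1550·260) / 0.132125 = 129.50 / 0.132125 ≈ 980.13
  x_3 = (0.1650·340 + 0.1050·120 + 0.2675·260) / 0.132125 = 138.25 / 0.132125 ≈ 1046.36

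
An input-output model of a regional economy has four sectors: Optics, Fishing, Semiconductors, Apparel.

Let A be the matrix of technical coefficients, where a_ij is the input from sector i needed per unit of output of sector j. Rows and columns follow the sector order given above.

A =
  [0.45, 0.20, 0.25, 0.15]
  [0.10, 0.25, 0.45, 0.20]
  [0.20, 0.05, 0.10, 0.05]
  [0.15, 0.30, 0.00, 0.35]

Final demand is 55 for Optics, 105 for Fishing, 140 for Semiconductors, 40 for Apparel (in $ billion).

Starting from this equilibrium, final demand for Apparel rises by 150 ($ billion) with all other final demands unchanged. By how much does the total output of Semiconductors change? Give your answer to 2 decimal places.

Δx_S = 68.61

I − A =
  [   0.55    -0.20    -0.25    -0.15]
  [  -0.10     0.75    -0.45    -0.20]
  [  -0.20    -0.05     0.90    -0.05]
  [  -0.15    -0.30     0.00     0.65]
Compute the cofactors C_ij = (−1)^(i+j)·(3×3 minor ij) of I−A; the adjugate is their transpose:
adj(I−A) = Cᵀ =
  [ 0.363375   0.169375   0.185625   0.150250]
  [ 0.147375   0.267125   0.174500   0.129625]
  [ 0.097375   0.061500   0.194750   0.056375]
  [ 0.151875   0.162375   0.123375   0.284125]
det(I−A) = Σ_j (I−A)_1j·C_1j = (0.55)(0.363375) + (-0.20)(0.147375) + (-0.25)(0.097375) + (-0.15)(0.151875) = 0.12325625
(I − A)⁻¹ = adj(I−A) / det(I−A) ≈
  [   2.9481     1.3742     1.5060     1.2190]
  [   1.1957     2.1672     1.4157     1.0517]
  [   0.7900     0.4990     1.5800     0.4574]
  [   1.2322     1.3174     1.0010     2.3052]
Δx = (I − A)⁻¹ Δd with Δd having +150 in the Apparel component and 0 elsewhere.
So Δx_S = L_SA · (+150), where L_SA = adj(I−A)_SA / det(I−A) = 0.056375 / 0.12325625.
Δx_S = 0.056375 × (+150) / 0.12325625 = 8.45625 / 0.12325625 ≈ 68.61.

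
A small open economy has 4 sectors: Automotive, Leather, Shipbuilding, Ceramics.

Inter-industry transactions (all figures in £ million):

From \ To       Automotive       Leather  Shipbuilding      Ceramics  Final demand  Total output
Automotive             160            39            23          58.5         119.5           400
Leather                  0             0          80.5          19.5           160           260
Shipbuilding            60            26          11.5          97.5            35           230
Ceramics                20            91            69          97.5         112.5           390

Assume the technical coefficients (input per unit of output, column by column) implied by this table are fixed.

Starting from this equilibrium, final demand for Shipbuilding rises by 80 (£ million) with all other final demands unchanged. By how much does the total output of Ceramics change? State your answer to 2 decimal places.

Technical coefficients a_ij = z_ij / X_j:
  a_11 = 160/400 = 0.40, a_21 = 0/400 = 0.00, a_31 = 60/400 = 0.15, a_41 = 20/400 = 0.05
  a_12 = 39/260 = 0.15, a_22 = 0/260 = 0.00, a_32 = 26/260 = 0.10, a_42 = 91/260 = 0.35
  a_13 = 23/230 = 0.10, a_23 = 80.5/230 = 0.35, a_33 = 11.5/230 = 0.05, a_43 = 69/230 = 0.30
  a_14 = 58.5/390 = 0.15, a_24 = 19.5/390 = 0.05, a_34 = 97.5/390 = 0.25, a_44 = 97.5/390 = 0.25
I − A =
  [   0.60    -0.15    -0.10    -0.15]
  [   0.00     1.00    -0.35    -0.05]
  [  -0.15    -0.10     0.95    -0.25]
  [  -0.05    -0.35    -0.30     0.75]
Compute the cofactors C_ij = (−1)^(i+j)·(3×3 minor ij) of I−A; the adjugate is their transpose:
adj(I−A) = Cᵀ =
  [ 0.562500   0.166250   0.178250   0.183000]
  [ 0.048375   0.356125   0.164125   0.088125]
  [ 0.122625   0.123375   0.431625   0.176625]
  [ 0.109125   0.226625   0.261125   0.526125]
det(I−A) = Σ_j (I−A)_1j·C_1j = (0.60)(0.562500) + (-0.15)(0.048375) + (-0.10)(0.122625) + (-0.15)(0.109125) = 0.3016125
(I − A)⁻¹ = adj(I−A) / det(I−A) ≈
  [   1.8650     0.5512     0.5910     0.6067]
  [   0.1604     1.1807     0.5442     0.2922]
  [   0.4066     0.4091     1.4311     0.5856]
  [   0.3618     0.7514     0.8658     1.7444]
Δx = (I − A)⁻¹ Δd with Δd having +80 in the Shipbuilding component and 0 elsewhere.
So Δx_4 = L_43 · (+80), where L_43 = adj(I−A)_43 / det(I−A) = 0.261125 / 0.3016125.
Δx_4 = 0.261125 × (+80) / 0.3016125 = 20.89 / 0.3016125 ≈ 69.26.

Δx_4 = 69.26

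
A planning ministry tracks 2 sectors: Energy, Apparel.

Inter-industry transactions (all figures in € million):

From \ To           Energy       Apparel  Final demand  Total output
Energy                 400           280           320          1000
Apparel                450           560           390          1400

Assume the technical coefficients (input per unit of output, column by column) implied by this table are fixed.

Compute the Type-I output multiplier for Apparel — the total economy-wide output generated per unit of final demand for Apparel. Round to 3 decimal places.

Technical coefficients a_ij = z_ij / X_j:
  a_EE = 400/1000 = 0.40, a_AE = 450/1000 = 0.45
  a_EA = 280/1400 = 0.20, a_AA = 560/1400 = 0.40
I − A =
  [   0.60    -0.20]
  [  -0.45     0.60]
det(I−A) = (0.60)(0.60) − (-0.20)(-0.45) = 0.2700
adj(I−A) = [[0.60, 0.20], [0.45, 0.60]]
(I − A)⁻¹ = adj(I−A) / det(I−A) ≈
  [   2.2222     0.7407]
  [   1.6667     2.2222]
The output multiplier for sector j is the column-j sum of the Leontief inverse (I − A)⁻¹ = adj(I−A) / det(I−A).
Column A of adj(I−A): (0.20, 0.60); det(I−A) = 0.2700.
m_A = (0.20 + 0.60) / 0.2700 = 0.80 / 0.2700 ≈ 2.963.

m_A = 2.963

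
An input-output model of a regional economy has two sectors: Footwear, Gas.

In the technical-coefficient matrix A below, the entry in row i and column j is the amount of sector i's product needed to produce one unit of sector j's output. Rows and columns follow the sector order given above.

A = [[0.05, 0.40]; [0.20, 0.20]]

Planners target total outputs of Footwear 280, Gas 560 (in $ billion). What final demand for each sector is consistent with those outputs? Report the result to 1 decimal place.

d_F = 42.0, d_G = 392.0

I − A =
  [   0.95    -0.40]
  [  -0.20     0.80]
d = (I − A) x:
  d_F = (+0.95)·280 + (-0.40)·560 = 42.0
  d_G = (-0.20)·280 + (+0.80)·560 = 392.0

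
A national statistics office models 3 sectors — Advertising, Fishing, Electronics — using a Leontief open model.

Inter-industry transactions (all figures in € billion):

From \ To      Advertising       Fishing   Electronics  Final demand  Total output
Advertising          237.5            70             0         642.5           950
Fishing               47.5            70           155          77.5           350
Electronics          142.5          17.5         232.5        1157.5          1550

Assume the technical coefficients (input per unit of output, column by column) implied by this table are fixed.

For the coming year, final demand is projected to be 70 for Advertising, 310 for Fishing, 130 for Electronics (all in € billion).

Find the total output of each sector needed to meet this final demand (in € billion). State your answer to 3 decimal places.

x_1 = 207.276, x_2 = 427.287, x_3 = 214.654

Technical coefficients a_ij = z_ij / X_j:
  a_11 = 237.5/950 = 0.25, a_21 = 47.5/950 = 0.05, a_31 = 142.5/950 = 0.15
  a_12 = 70/350 = 0.20, a_22 = 70/350 = 0.20, a_32 = 17.5/350 = 0.05
  a_13 = 0/1550 = 0.00, a_23 = 155/1550 = 0.10, a_33 = 232.5/1550 = 0.15
I − A =
  [   0.75    -0.20     0.00]
  [  -0.05     0.80    -0.10]
  [  -0.15    -0.05     0.85]
Cofactors of I−A, C_ij = (−1)^(i+j)·(minor ij) (rows/columns in the sector order above):
  C_11 = (0.80)(0.85) − (-0.10)(-0.05) = 0.6750
  C_12 = −[(-0.05)(0.85) − (-0.10)(-0.15)] = 0.0575
  C_13 = (-0.05)(-0.05) − (0.80)(-0.15) = 0.1225
  C_21 = −[(-0.20)(0.85) − (0.00)(-0.05)] = 0.1700
  C_22 = (0.75)(0.85) − (0.00)(-0.15) = 0.6375
  C_23 = −[(0.75)(-0.05) − (-0.20)(-0.15)] = 0.0675
  C_31 = (-0.20)(-0.10) − (0.00)(0.80) = 0.0200
  C_32 = −[(0.75)(-0.10) − (0.00)(-0.05)] = 0.0750
  C_33 = (0.75)(0.80) − (-0.20)(-0.05) = 0.5900
det(I−A) = Σ_j (I−A)_1j·C_1j = (0.75)(0.6750) + (-0.20)(0.0575) + (0.00)(0.1225) = 0.49475
adj(I−A) = Cᵀ =
  [ 0.6750   0.1700   0.0200]
  [ 0.0575   0.6375   0.0750]
  [ 0.1225   0.0675   0.5900]
(I − A)⁻¹ = adj(I−A) / det(I−A) ≈
  [   1.3643     0.3436     0.0404]
  [   0.1162     1.2885     0.1516]
  [   0.2476     0.1364     1.1925]
x = (I − A)⁻¹ d = adj(I−A)·d / det(I−A), with det(I−A) = 0.49475:
  x_1 = (0.6750·70 + 0.1700·310 + 0.0200·130) / 0.49475 = 102.55 / 0.49475 ≈ 207.276
  x_2 = (0.0575·70 + 0.6375·310 + 0.0750·130) / 0.49475 = 211.40 / 0.49475 ≈ 427.287
  x_3 = (0.1225·70 + 0.0675·310 + 0.5900·130) / 0.49475 = 106.20 / 0.49475 ≈ 214.654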